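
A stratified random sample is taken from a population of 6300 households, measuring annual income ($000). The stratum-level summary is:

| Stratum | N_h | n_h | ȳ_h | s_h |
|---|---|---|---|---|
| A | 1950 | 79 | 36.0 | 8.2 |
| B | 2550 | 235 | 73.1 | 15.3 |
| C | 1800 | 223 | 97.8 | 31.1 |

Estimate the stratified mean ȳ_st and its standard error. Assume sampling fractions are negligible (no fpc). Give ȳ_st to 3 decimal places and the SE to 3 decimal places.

ȳ_st = Σ W_h ȳ_h = (1950·36.0 + 2550·73.1 + 1800·97.8)/6300 = 68.67381
V̂(ȳ_st) = Σ W_h² s_h²/n_h, with W_h = N_h/N and N = 6300:
  stratum A: (1950/6300)²·8.2²/79 = 0.0815434
  stratum B: (2550/6300)²·15.3²/235 = 0.163198
  stratum C: (1800/6300)²·31.1²/223 = 0.354062
V̂(ȳ_st) = 0.598804
SE(ȳ_st) = √0.598804 = 0.773824

ȳ_st ≈ 68.674, SE ≈ 0.774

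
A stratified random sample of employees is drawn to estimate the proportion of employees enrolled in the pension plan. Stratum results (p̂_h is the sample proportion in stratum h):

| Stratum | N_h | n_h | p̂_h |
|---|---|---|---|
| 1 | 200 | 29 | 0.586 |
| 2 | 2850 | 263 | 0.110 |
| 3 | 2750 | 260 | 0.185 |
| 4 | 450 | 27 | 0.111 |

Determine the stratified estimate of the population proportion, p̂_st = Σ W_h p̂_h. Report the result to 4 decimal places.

N = 6250; stratum weights W_h = N_h/N.
p̂_st = Σ W_h p̂_h = (200·0.586 + 2850·0.110 + 2750·0.185 + 450·0.111)/6250 = 0.15830

p̂_st ≈ 0.1583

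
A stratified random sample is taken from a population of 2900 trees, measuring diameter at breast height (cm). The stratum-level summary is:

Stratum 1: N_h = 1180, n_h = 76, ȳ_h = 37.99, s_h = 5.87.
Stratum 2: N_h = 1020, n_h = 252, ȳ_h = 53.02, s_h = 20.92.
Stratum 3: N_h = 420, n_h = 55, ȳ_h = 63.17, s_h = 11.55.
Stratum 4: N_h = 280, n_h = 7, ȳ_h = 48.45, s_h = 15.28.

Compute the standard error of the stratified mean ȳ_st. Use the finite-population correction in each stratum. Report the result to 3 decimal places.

SE(ȳ_st) ≈ 0.761

V̂(ȳ_st) = Σ W_h² (1 − n_h/N_h) s_h²/n_h, with W_h = N_h/N and N = 2900:
  stratum 1: (1180/2900)²·(1 − 76/1180)·5.87²/76 = 0.0702292
  stratum 2: (1020/2900)²·(1 − 252/1020)·20.92²/252 = 0.161766
  stratum 3: (420/2900)²·(1 − 55/420)·11.55²/55 = 0.0442127
  stratum 4: (280/2900)²·(1 − 7/280)·15.28²/7 = 0.303161
V̂(ȳ_st) = 0.579369
SE(ȳ_st) = √0.579369 = 0.761163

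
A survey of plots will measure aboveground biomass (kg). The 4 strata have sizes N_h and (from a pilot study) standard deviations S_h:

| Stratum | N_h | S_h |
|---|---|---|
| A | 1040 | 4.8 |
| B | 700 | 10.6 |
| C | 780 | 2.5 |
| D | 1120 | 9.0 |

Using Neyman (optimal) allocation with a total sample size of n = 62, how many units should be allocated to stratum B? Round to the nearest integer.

Neyman allocation: n_h = n · N_h S_h / Σ N_i S_i, with n = 62.
  stratum A: N_h·S_h = 1040·4.8 = 4992.00
  stratum B: N_h·S_h = 700·10.6 = 7420.00
  stratum C: N_h·S_h = 780·2.5 = 1950.00
  stratum D: N_h·S_h = 1120·9.0 = 10080.00
Σ N_h S_h = 24442.00
n for stratum B = 62·7420.00/24442.00 = 18.822 → 19

19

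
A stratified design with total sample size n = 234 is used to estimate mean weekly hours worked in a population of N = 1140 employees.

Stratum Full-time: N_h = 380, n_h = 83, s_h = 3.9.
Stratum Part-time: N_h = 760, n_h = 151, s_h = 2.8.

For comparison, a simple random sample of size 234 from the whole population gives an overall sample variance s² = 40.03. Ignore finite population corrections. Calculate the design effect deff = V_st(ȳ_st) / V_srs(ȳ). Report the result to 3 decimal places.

deff ≈ 0.254

V̂(ȳ_st) = Σ W_h² s_h²/n_h, with W_h = N_h/N and N = 1140:
  stratum Full-time: (380/1140)²·3.9²/83 = 0.0203614
  stratum Part-time: (760/1140)²·2.8²/151 = 0.0230758
V_st = 0.0434372
V_srs = s²/n = 40.03/234 = 0.171068
deff = V_st / V_srs = 0.0434372/0.171068 = 0.2539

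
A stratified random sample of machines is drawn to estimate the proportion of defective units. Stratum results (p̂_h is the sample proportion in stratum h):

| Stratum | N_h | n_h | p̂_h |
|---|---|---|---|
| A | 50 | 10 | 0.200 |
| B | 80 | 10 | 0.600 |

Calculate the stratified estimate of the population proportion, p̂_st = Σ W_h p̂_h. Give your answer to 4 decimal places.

p̂_st ≈ 0.4462

N = 130; stratum weights W_h = N_h/N.
p̂_st = Σ W_h p̂_h = (50·0.200 + 80·0.600)/130 = 0.44615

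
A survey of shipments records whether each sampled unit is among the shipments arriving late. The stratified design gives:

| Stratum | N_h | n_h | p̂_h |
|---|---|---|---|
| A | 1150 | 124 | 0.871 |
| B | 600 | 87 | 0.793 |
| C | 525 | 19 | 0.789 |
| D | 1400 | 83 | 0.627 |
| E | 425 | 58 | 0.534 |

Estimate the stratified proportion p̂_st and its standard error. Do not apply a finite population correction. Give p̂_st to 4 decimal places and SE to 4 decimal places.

p̂_st ≈ 0.7308, SE ≈ 0.0254

N = 4100; stratum weights W_h = N_h/N.
p̂_st = Σ W_h p̂_h = (1150·0.871 + 600·0.793 + 525·0.789 + 1400·0.627 + 425·0.534)/4100 = 0.73084
V̂(p̂_st) = Σ W_h² p̂_h(1−p̂_h)/(n_h−1):
  stratum A: (1150/4100)²·0.871·0.129/123 = 7.18672e-05
  stratum B: (600/4100)²·0.793·0.207/86 = 4.08771e-05
  stratum C: (525/4100)²·0.789·0.211/18 = 0.000151648
  stratum D: (1400/4100)²·0.627·0.373/82 = 0.000332545
  stratum E: (425/4100)²·0.534·0.466/57 = 4.69097e-05
V̂(p̂_st) = 0.000643848; SE = √V̂ = 0.0253742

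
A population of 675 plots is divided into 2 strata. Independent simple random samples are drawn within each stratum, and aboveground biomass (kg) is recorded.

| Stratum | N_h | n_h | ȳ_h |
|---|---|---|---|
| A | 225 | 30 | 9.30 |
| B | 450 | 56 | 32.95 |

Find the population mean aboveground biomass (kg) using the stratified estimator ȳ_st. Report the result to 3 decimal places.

N = Σ N_h = 675. Stratum weights W_h = N_h/N.
ȳ_st = (225·9.30 + 450·32.95) / 675 = 25.06667

ȳ_st ≈ 25.067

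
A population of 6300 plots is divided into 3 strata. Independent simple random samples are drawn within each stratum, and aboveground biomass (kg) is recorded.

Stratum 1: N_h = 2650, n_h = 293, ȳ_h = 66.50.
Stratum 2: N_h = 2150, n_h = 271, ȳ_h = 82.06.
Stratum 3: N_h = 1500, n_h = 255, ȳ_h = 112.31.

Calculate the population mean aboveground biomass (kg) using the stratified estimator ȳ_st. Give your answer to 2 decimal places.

N = Σ N_h = 6300. Stratum weights W_h = N_h/N.
ȳ_st = (2650·66.50 + 2150·82.06 + 1500·112.31) / 6300 = 82.7173

ȳ_st ≈ 82.72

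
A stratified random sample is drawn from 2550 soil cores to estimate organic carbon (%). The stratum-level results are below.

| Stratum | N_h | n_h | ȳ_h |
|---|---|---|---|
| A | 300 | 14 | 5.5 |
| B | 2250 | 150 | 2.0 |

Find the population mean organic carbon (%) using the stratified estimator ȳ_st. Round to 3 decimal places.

N = Σ N_h = 2550. Stratum weights W_h = N_h/N.
ȳ_st = (300·5.5 + 2250·2.0) / 2550 = 2.41176

ȳ_st ≈ 2.412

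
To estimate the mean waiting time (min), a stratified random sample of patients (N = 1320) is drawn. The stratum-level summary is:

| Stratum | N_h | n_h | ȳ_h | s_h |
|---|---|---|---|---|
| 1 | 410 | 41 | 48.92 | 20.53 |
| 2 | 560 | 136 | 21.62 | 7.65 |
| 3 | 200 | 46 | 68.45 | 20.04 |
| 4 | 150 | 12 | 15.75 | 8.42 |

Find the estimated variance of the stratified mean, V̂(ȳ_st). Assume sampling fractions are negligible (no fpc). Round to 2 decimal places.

V̂(ȳ_st) ≈ 1.35

V̂(ȳ_st) = Σ W_h² s_h²/n_h, with W_h = N_h/N and N = 1320:
  stratum 1: (410/1320)²·20.53²/41 = 0.991777
  stratum 2: (560/1320)²·7.65²/136 = 0.0774483
  stratum 3: (200/1320)²·20.04²/46 = 0.200424
  stratum 4: (150/1320)²·8.42²/12 = 0.0762918
V̂(ȳ_st) = 1.34594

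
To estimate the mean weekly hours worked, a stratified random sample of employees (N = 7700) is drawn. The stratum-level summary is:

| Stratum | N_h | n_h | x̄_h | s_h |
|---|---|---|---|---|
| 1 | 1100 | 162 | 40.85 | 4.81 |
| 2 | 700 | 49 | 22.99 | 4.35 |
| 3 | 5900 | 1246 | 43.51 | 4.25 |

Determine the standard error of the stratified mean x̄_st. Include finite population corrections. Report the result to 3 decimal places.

V̂(x̄_st) = Σ W_h² (1 − n_h/N_h) s_h²/n_h, with W_h = N_h/N and N = 7700:
  stratum 1: (1100/7700)²·(1 − 162/1100)·4.81²/162 = 0.00248536
  stratum 2: (700/7700)²·(1 − 49/700)·4.35²/49 = 0.00296811
  stratum 3: (5900/7700)²·(1 − 1246/5900)·4.25²/1246 = 0.00671362
V̂(x̄_st) = 0.0121671
SE(x̄_st) = √0.0121671 = 0.110305

SE(x̄_st) ≈ 0.110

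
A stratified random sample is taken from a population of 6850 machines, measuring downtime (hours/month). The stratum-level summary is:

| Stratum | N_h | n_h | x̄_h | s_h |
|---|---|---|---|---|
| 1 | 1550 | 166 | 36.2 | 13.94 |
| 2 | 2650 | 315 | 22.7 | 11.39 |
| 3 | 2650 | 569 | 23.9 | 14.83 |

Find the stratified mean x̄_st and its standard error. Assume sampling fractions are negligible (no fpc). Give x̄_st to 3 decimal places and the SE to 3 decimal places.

x̄_st = Σ W_h x̄_h = (1550·36.2 + 2650·22.7 + 2650·23.9)/6850 = 26.21898
V̂(x̄_st) = Σ W_h² s_h²/n_h, with W_h = N_h/N and N = 6850:
  stratum 1: (1550/6850)²·13.94²/166 = 0.0599377
  stratum 2: (2650/6850)²·11.39²/315 = 0.0616379
  stratum 3: (2650/6850)²·14.83²/569 = 0.057847
V̂(x̄_st) = 0.179422
SE(x̄_st) = √0.179422 = 0.423583

x̄_st ≈ 26.219, SE ≈ 0.424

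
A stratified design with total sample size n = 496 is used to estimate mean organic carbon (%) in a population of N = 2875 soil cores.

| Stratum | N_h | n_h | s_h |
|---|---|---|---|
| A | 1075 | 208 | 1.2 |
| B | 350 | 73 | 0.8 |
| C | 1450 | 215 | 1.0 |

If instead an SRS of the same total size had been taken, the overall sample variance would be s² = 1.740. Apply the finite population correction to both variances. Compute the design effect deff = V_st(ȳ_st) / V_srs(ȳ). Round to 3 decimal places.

deff ≈ 0.651

V̂(ȳ_st) = Σ W_h² (1 − n_h/N_h) s_h²/n_h, with W_h = N_h/N and N = 2875:
  stratum A: (1075/2875)²·(1 − 208/1075)·1.2²/208 = 0.00078064
  stratum B: (350/2875)²·(1 − 73/350)·0.8²/73 = 0.000102832
  stratum C: (1450/2875)²·(1 − 215/1450)·1.0²/215 = 0.00100768
V_st = 0.00189115
V_srs = (1 − 496/2875)·1.740/496 = 0.00290285
deff = V_st / V_srs = 0.00189115/0.00290285 = 0.6515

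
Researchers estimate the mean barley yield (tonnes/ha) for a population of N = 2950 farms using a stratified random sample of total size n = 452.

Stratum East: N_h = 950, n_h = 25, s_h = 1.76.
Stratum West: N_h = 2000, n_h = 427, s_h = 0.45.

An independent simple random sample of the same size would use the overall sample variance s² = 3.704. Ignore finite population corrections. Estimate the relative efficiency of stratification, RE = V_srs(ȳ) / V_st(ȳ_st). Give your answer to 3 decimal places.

V̂(ȳ_st) = Σ W_h² s_h²/n_h, with W_h = N_h/N and N = 2950:
  stratum East: (950/2950)²·1.76²/25 = 0.0128496
  stratum West: (2000/2950)²·0.45²/427 = 0.000217978
V_st = 0.0130675
V_srs = s²/n = 3.704/452 = 0.00819469
Relative efficiency = V_srs / V_st = 0.00819469/0.0130675 = 0.6271

RE ≈ 0.627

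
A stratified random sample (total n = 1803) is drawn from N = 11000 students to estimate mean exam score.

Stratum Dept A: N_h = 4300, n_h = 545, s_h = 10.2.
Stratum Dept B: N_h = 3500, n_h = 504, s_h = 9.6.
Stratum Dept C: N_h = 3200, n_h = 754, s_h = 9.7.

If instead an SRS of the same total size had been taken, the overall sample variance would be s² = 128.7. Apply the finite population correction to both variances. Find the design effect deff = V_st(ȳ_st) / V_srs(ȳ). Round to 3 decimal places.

deff ≈ 0.828

V̂(ȳ_st) = Σ W_h² (1 − n_h/N_h) s_h²/n_h, with W_h = N_h/N and N = 11000:
  stratum Dept A: (4300/11000)²·(1 − 545/4300)·10.2²/545 = 0.025474
  stratum Dept B: (3500/11000)²·(1 − 504/3500)·9.6²/504 = 0.0158466
  stratum Dept C: (3200/11000)²·(1 − 754/3200)·9.7²/754 = 0.00807222
V_st = 0.0493928
V_srs = (1 − 1803/11000)·128.7/1803 = 0.059681
deff = V_st / V_srs = 0.0493928/0.059681 = 0.8276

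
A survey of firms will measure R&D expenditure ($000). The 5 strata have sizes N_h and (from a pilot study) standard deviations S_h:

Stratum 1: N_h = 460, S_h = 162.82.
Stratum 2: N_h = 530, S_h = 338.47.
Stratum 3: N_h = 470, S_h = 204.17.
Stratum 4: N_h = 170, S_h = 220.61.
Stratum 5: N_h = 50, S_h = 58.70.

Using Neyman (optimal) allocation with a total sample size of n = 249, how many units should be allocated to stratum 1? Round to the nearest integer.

48

Neyman allocation: n_h = n · N_h S_h / Σ N_i S_i, with n = 249.
  stratum 1: N_h·S_h = 460·162.82 = 74897.20
  stratum 2: N_h·S_h = 530·338.47 = 179389.10
  stratum 3: N_h·S_h = 470·204.17 = 95959.90
  stratum 4: N_h·S_h = 170·220.61 = 37503.70
  stratum 5: N_h·S_h = 50·58.70 = 2935.00
Σ N_h S_h = 390684.90
n for stratum 1 = 249·74897.20/390684.90 = 47.735 → 48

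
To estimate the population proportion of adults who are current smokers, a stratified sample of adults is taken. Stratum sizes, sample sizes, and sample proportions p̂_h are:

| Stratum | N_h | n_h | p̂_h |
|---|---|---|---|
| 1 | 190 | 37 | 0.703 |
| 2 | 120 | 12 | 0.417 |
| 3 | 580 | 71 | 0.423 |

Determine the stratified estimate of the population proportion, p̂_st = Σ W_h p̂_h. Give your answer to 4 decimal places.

N = 890; stratum weights W_h = N_h/N.
p̂_st = Σ W_h p̂_h = (190·0.703 + 120·0.417 + 580·0.423)/890 = 0.48197

p̂_st ≈ 0.4820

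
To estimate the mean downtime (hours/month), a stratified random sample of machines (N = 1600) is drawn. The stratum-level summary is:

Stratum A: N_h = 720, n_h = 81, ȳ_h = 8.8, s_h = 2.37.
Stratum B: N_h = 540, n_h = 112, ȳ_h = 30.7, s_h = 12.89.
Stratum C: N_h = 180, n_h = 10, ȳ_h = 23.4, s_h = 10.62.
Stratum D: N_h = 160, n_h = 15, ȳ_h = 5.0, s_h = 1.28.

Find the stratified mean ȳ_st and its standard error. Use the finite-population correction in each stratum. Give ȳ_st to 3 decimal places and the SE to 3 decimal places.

ȳ_st = Σ W_h ȳ_h = (720·8.8 + 540·30.7 + 180·23.4 + 160·5.0)/1600 = 17.45375
V̂(ȳ_st) = Σ W_h² (1 − n_h/N_h) s_h²/n_h, with W_h = N_h/N and N = 1600:
  stratum A: (720/1600)²·(1 − 81/720)·2.37²/81 = 0.0124625
  stratum B: (540/1600)²·(1 − 112/540)·12.89²/112 = 0.133932
  stratum C: (180/1600)²·(1 − 10/180)·10.62²/10 = 0.134813
  stratum D: (160/1600)²·(1 − 15/160)·1.28²/15 = 0.000989867
V̂(ȳ_st) = 0.282197
SE(ȳ_st) = √0.282197 = 0.531222

ȳ_st ≈ 17.454, SE ≈ 0.531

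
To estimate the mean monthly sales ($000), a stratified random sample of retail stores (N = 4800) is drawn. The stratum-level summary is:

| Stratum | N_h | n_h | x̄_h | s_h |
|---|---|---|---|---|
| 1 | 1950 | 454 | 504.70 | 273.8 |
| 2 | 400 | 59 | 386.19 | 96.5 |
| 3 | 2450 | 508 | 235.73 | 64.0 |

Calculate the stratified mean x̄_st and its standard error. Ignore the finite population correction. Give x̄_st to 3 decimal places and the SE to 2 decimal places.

x̄_st ≈ 357.537, SE ≈ 5.52

x̄_st = Σ W_h x̄_h = (1950·504.70 + 400·386.19 + 2450·235.73)/4800 = 357.53740
V̂(x̄_st) = Σ W_h² s_h²/n_h, with W_h = N_h/N and N = 4800:
  stratum 1: (1950/4800)²·273.8²/454 = 27.252
  stratum 2: (400/4800)²·96.5²/59 = 1.09607
  stratum 3: (2450/4800)²·64.0²/508 = 2.10061
V̂(x̄_st) = 30.4486
SE(x̄_st) = √30.4486 = 5.51803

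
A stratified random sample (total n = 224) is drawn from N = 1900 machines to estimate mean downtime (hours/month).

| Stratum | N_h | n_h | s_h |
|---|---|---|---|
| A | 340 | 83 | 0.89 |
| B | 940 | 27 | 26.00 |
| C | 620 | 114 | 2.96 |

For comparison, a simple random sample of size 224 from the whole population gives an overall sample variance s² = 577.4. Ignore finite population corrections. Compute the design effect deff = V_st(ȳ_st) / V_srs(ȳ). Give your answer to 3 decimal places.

V̂(ȳ_st) = Σ W_h² s_h²/n_h, with W_h = N_h/N and N = 1900:
  stratum A: (340/1900)²·0.89²/83 = 0.000305599
  stratum B: (940/1900)²·26.00²/27 = 6.12818
  stratum C: (620/1900)²·2.96²/114 = 0.0081838
V_st = 6.13667
V_srs = s²/n = 577.4/224 = 2.57768
deff = V_st / V_srs = 6.13667/2.57768 = 2.3807

deff ≈ 2.381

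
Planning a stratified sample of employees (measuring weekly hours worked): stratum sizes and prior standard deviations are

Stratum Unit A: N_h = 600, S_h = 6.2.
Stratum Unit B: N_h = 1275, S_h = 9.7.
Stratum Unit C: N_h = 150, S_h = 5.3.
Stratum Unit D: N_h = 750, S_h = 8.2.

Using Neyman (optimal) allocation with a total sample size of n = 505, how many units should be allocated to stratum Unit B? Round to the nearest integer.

271

Neyman allocation: n_h = n · N_h S_h / Σ N_i S_i, with n = 505.
  stratum Unit A: N_h·S_h = 600·6.2 = 3720.00
  stratum Unit B: N_h·S_h = 1275·9.7 = 12367.50
  stratum Unit C: N_h·S_h = 150·5.3 = 795.00
  stratum Unit D: N_h·S_h = 750·8.2 = 6150.00
Σ N_h S_h = 23032.50
n for stratum Unit B = 505·12367.50/23032.50 = 271.164 → 271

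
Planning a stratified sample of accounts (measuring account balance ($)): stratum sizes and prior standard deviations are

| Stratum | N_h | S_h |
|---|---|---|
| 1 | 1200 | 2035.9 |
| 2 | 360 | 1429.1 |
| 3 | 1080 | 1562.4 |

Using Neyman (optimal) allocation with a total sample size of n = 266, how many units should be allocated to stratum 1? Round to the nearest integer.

Neyman allocation: n_h = n · N_h S_h / Σ N_i S_i, with n = 266.
  stratum 1: N_h·S_h = 1200·2035.9 = 2443080.00
  stratum 2: N_h·S_h = 360·1429.1 = 514476.00
  stratum 3: N_h·S_h = 1080·1562.4 = 1687392.00
Σ N_h S_h = 4644948.00
n for stratum 1 = 266·2443080.00/4644948.00 = 139.907 → 140

140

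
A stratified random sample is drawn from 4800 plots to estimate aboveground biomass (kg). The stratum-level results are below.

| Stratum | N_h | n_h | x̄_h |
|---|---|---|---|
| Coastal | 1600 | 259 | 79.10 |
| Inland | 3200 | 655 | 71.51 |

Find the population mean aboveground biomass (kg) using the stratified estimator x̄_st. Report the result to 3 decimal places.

N = Σ N_h = 4800. Stratum weights W_h = N_h/N.
x̄_st = (1600·79.10 + 3200·71.51) / 4800 = 74.04000

x̄_st ≈ 74.040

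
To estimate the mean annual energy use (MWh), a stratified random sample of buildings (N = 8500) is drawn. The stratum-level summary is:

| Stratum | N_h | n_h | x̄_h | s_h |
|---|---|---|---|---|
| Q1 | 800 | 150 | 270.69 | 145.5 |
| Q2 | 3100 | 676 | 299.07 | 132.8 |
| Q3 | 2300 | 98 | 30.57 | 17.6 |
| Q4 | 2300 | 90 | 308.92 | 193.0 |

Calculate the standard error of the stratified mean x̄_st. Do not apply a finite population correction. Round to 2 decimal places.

V̂(x̄_st) = Σ W_h² s_h²/n_h, with W_h = N_h/N and N = 8500:
  stratum Q1: (800/8500)²·145.5²/150 = 1.25019
  stratum Q2: (3100/8500)²·132.8²/676 = 3.47004
  stratum Q3: (2300/8500)²·17.6²/98 = 0.231429
  stratum Q4: (2300/8500)²·193.0²/90 = 30.3033
V̂(x̄_st) = 35.255
SE(x̄_st) = √35.255 = 5.93759

SE(x̄_st) ≈ 5.94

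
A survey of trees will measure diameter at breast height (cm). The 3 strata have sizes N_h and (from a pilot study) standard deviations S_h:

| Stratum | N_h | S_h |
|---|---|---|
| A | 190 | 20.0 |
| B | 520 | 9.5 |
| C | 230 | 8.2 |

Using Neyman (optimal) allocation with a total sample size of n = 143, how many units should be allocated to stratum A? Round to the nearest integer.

51

Neyman allocation: n_h = n · N_h S_h / Σ N_i S_i, with n = 143.
  stratum A: N_h·S_h = 190·20.0 = 3800.00
  stratum B: N_h·S_h = 520·9.5 = 4940.00
  stratum C: N_h·S_h = 230·8.2 = 1886.00
Σ N_h S_h = 10626.00
n for stratum A = 143·3800.00/10626.00 = 51.139 → 51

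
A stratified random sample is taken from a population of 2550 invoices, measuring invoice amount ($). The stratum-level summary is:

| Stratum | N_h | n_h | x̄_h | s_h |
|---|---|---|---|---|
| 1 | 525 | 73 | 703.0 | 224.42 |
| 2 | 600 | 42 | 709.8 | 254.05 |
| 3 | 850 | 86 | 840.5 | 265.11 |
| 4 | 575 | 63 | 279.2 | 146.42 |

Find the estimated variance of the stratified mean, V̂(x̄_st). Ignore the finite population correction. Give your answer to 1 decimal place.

V̂(x̄_st) = Σ W_h² s_h²/n_h, with W_h = N_h/N and N = 2550:
  stratum 1: (525/2550)²·224.42²/73 = 29.2441
  stratum 2: (600/2550)²·254.05²/42 = 85.0768
  stratum 3: (850/2550)²·265.11²/86 = 90.8053
  stratum 4: (575/2550)²·146.42²/63 = 17.3028
V̂(x̄_st) = 222.429

V̂(x̄_st) ≈ 222.4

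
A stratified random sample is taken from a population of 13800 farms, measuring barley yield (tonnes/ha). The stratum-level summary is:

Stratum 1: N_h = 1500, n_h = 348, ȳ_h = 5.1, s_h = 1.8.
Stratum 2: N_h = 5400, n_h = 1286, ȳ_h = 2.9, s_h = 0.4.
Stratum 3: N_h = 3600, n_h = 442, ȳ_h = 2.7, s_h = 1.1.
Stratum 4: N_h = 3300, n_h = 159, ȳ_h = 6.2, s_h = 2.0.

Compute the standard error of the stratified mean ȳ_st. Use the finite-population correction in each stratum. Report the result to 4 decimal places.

V̂(ȳ_st) = Σ W_h² (1 − n_h/N_h) s_h²/n_h, with W_h = N_h/N and N = 13800:
  stratum 1: (1500/13800)²·(1 − 348/1500)·1.8²/348 = 8.44795e-05
  stratum 2: (5400/13800)²·(1 − 1286/5400)·0.4²/1286 = 1.45137e-05
  stratum 3: (3600/13800)²·(1 − 442/3600)·1.1²/442 = 0.000163425
  stratum 4: (3300/13800)²·(1 − 159/3300)·2.0²/159 = 0.00136926
V̂(ȳ_st) = 0.00163168
SE(ȳ_st) = √0.00163168 = 0.0403941

SE(ȳ_st) ≈ 0.0404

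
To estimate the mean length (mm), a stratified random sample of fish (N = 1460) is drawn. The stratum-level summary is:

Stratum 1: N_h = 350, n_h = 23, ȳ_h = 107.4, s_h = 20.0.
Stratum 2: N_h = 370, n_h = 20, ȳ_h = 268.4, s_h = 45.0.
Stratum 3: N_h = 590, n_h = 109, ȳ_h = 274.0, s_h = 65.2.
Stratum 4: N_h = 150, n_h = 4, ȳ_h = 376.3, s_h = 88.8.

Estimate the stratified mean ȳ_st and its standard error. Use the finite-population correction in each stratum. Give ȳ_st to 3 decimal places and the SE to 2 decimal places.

ȳ_st ≈ 243.153, SE ≈ 5.70

ȳ_st = Σ W_h ȳ_h = (350·107.4 + 370·268.4 + 590·274.0 + 150·376.3)/1460 = 243.15274
V̂(ȳ_st) = Σ W_h² (1 − n_h/N_h) s_h²/n_h, with W_h = N_h/N and N = 1460:
  stratum 1: (350/1460)²·(1 − 23/350)·20.0²/23 = 0.933775
  stratum 2: (370/1460)²·(1 − 20/370)·45.0²/20 = 6.15119
  stratum 3: (590/1460)²·(1 − 109/590)·65.2²/109 = 5.1923
  stratum 4: (150/1460)²·(1 − 4/150)·88.8²/4 = 20.2537
V̂(ȳ_st) = 32.531
SE(ȳ_st) = √32.531 = 5.70359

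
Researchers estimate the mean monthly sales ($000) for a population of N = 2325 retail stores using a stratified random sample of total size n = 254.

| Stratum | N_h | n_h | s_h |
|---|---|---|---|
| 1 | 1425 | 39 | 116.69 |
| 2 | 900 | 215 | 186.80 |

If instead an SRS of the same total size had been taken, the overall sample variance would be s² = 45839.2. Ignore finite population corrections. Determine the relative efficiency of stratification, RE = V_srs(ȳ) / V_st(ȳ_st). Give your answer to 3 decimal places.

V̂(ȳ_st) = Σ W_h² s_h²/n_h, with W_h = N_h/N and N = 2325:
  stratum 1: (1425/2325)²·116.69²/39 = 131.155
  stratum 2: (900/2325)²·186.80²/215 = 24.3195
V_st = 155.475
V_srs = s²/n = 45839.2/254 = 180.469
Relative efficiency = V_srs / V_st = 180.469/155.475 = 1.1608

RE ≈ 1.161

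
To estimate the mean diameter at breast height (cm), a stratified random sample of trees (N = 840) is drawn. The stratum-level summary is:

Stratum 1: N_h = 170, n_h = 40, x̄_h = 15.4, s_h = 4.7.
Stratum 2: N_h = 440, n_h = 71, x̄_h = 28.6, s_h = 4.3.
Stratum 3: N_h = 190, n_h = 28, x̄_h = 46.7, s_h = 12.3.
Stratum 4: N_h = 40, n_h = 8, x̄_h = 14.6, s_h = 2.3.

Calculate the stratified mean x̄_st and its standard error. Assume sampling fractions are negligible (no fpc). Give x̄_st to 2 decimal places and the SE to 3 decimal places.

x̄_st = Σ W_h x̄_h = (170·15.4 + 440·28.6 + 190·46.7 + 40·14.6)/840 = 29.35595
V̂(x̄_st) = Σ W_h² s_h²/n_h, with W_h = N_h/N and N = 840:
  stratum 1: (170/840)²·4.7²/40 = 0.0226191
  stratum 2: (440/840)²·4.3²/71 = 0.0714538
  stratum 3: (190/840)²·12.3²/28 = 0.27644
  stratum 4: (40/840)²·2.3²/8 = 0.00149943
V̂(x̄_st) = 0.372012
SE(x̄_st) = √0.372012 = 0.609928

x̄_st ≈ 29.36, SE ≈ 0.610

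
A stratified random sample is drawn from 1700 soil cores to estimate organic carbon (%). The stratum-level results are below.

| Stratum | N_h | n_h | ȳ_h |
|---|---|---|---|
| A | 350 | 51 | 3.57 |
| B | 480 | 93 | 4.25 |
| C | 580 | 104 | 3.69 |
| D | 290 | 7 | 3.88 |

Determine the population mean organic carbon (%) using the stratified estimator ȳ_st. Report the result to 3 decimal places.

N = Σ N_h = 1700. Stratum weights W_h = N_h/N.
ȳ_st = (350·3.57 + 480·4.25 + 580·3.69 + 290·3.88) / 1700 = 3.85582

ȳ_st ≈ 3.856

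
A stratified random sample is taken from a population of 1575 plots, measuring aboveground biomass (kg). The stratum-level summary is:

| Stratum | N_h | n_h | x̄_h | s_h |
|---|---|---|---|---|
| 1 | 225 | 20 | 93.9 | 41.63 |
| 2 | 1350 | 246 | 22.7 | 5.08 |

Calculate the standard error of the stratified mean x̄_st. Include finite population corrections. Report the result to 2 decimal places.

V̂(x̄_st) = Σ W_h² (1 − n_h/N_h) s_h²/n_h, with W_h = N_h/N and N = 1575:
  stratum 1: (225/1575)²·(1 − 20/225)·41.63²/20 = 1.61123
  stratum 2: (1350/1575)²·(1 − 246/1350)·5.08²/246 = 0.0630281
V̂(x̄_st) = 1.67426
SE(x̄_st) = √1.67426 = 1.29393

SE(x̄_st) ≈ 1.29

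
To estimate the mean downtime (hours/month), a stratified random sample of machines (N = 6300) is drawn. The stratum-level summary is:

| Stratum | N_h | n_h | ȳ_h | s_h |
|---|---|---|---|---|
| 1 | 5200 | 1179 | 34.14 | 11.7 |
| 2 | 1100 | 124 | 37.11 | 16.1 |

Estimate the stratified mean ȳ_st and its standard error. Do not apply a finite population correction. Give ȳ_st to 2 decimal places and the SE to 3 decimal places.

ȳ_st ≈ 34.66, SE ≈ 0.378

ȳ_st = Σ W_h ȳ_h = (5200·34.14 + 1100·37.11)/6300 = 34.65857
V̂(ȳ_st) = Σ W_h² s_h²/n_h, with W_h = N_h/N and N = 6300:
  stratum 1: (5200/6300)²·11.7²/1179 = 0.0791013
  stratum 2: (1100/6300)²·16.1²/124 = 0.0637286
V̂(ȳ_st) = 0.14283
SE(ȳ_st) = √0.14283 = 0.377928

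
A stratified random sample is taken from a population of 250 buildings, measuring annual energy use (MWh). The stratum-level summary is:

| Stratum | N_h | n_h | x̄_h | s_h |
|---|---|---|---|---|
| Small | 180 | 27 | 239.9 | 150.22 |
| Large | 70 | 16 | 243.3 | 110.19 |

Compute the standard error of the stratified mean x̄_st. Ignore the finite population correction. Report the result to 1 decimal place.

V̂(x̄_st) = Σ W_h² s_h²/n_h, with W_h = N_h/N and N = 250:
  stratum Small: (180/250)²·150.22²/27 = 433.268
  stratum Large: (70/250)²·110.19²/16 = 59.495
V̂(x̄_st) = 492.763
SE(x̄_st) = √492.763 = 22.1983

SE(x̄_st) ≈ 22.2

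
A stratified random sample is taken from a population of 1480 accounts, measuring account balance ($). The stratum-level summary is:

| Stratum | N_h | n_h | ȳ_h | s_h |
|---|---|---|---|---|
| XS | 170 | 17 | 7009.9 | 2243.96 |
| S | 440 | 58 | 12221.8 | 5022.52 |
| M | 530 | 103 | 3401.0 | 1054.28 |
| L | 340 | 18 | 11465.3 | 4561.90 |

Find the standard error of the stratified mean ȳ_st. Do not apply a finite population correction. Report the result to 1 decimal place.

V̂(ȳ_st) = Σ W_h² s_h²/n_h, with W_h = N_h/N and N = 1480:
  stratum XS: (170/1480)²·2243.96²/17 = 3908.01
  stratum S: (440/1480)²·5022.52²/58 = 38441.2
  stratum M: (530/1480)²·1054.28²/103 = 1383.89
  stratum L: (340/1480)²·4561.90²/18 = 61017.4
V̂(ȳ_st) = 104750
SE(ȳ_st) = √104750 = 323.652

SE(ȳ_st) ≈ 323.7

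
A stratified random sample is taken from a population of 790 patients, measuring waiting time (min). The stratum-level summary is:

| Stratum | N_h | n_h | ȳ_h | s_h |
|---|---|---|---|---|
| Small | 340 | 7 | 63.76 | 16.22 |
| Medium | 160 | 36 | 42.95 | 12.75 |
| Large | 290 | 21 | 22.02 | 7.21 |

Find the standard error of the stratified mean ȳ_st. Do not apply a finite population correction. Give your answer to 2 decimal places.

SE(ȳ_st) ≈ 2.74

V̂(ȳ_st) = Σ W_h² s_h²/n_h, with W_h = N_h/N and N = 790:
  stratum Small: (340/790)²·16.22²/7 = 6.96157
  stratum Medium: (160/790)²·12.75²/36 = 0.185227
  stratum Large: (290/790)²·7.21²/21 = 0.333575
V̂(ȳ_st) = 7.48037
SE(ȳ_st) = √7.48037 = 2.73503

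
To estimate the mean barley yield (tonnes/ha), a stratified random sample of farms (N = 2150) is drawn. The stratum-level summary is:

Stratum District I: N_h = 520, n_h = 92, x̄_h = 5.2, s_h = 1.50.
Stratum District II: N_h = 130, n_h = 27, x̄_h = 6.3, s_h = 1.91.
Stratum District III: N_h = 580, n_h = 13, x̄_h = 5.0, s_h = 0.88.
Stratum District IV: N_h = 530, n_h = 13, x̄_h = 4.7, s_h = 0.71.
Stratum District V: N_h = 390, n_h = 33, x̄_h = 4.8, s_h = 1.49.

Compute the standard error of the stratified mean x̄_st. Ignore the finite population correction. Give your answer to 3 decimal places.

V̂(x̄_st) = Σ W_h² s_h²/n_h, with W_h = N_h/N and N = 2150:
  stratum District I: (520/2150)²·1.50²/92 = 0.00143062
  stratum District II: (130/2150)²·1.91²/27 = 0.000493984
  stratum District III: (580/2150)²·0.88²/13 = 0.00433512
  stratum District IV: (530/2150)²·0.71²/13 = 0.0023564
  stratum District V: (390/2150)²·1.49²/33 = 0.00221366
V̂(x̄_st) = 0.0108298
SE(x̄_st) = √0.0108298 = 0.104066

SE(x̄_st) ≈ 0.104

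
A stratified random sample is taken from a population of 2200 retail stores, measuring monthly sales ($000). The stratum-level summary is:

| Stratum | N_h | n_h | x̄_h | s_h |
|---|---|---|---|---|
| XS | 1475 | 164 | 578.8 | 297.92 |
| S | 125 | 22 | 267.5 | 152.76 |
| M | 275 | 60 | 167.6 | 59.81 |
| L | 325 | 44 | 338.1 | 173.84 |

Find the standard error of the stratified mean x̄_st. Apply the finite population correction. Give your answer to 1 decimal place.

SE(x̄_st) ≈ 15.3

V̂(x̄_st) = Σ W_h² (1 − n_h/N_h) s_h²/n_h, with W_h = N_h/N and N = 2200:
  stratum XS: (1475/2200)²·(1 − 164/1475)·297.92²/164 = 216.224
  stratum S: (125/2200)²·(1 − 22/125)·152.76²/22 = 2.82162
  stratum M: (275/2200)²·(1 − 60/275)·59.81²/60 = 0.72832
  stratum L: (325/2200)²·(1 − 44/325)·173.84²/44 = 12.9596
V̂(x̄_st) = 232.734
SE(x̄_st) = √232.734 = 15.2556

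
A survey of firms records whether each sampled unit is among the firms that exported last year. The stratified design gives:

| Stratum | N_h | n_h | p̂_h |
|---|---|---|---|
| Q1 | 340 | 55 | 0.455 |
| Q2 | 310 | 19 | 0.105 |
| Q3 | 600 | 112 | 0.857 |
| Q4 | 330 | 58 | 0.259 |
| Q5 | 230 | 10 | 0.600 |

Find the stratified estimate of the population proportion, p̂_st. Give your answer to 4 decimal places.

N = 1810; stratum weights W_h = N_h/N.
p̂_st = Σ W_h p̂_h = (340·0.455 + 310·0.105 + 600·0.857 + 330·0.259 + 230·0.600)/1810 = 0.51101

p̂_st ≈ 0.5110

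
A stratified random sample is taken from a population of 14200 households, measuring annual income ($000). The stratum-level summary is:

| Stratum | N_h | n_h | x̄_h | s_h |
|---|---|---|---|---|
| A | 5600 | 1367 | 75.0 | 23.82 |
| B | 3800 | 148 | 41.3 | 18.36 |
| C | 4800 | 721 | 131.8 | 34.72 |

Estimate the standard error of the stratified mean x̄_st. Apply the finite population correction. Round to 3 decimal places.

V̂(x̄_st) = Σ W_h² (1 − n_h/N_h) s_h²/n_h, with W_h = N_h/N and N = 14200:
  stratum A: (5600/14200)²·(1 − 1367/5600)·23.82²/1367 = 0.0487949
  stratum B: (3800/14200)²·(1 − 148/3800)·18.36²/148 = 0.156755
  stratum C: (4800/14200)²·(1 − 721/4800)·34.72²/721 = 0.162346
V̂(x̄_st) = 0.367896
SE(x̄_st) = √0.367896 = 0.606544

SE(x̄_st) ≈ 0.607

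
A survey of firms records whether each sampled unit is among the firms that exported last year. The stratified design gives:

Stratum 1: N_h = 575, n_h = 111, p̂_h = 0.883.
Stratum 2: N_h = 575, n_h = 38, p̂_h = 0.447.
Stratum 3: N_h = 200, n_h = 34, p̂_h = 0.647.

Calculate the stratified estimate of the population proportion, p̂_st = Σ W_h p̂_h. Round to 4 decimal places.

N = 1350; stratum weights W_h = N_h/N.
p̂_st = Σ W_h p̂_h = (575·0.883 + 575·0.447 + 200·0.647)/1350 = 0.66233

p̂_st ≈ 0.6623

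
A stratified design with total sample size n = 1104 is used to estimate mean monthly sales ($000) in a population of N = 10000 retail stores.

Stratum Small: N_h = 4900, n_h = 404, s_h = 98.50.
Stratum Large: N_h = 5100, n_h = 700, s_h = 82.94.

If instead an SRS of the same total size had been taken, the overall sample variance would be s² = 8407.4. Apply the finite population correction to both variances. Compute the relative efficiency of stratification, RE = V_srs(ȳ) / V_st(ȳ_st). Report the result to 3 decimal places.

RE ≈ 0.904

V̂(ȳ_st) = Σ W_h² (1 − n_h/N_h) s_h²/n_h, with W_h = N_h/N and N = 10000:
  stratum Small: (4900/10000)²·(1 − 404/4900)·98.50²/404 = 5.2907
  stratum Large: (5100/10000)²·(1 − 700/5100)·82.94²/700 = 2.20522
V_st = 7.49593
V_srs = (1 − 1104/10000)·8407.4/1104 = 6.77466
Relative efficiency = V_srs / V_st = 6.77466/7.49593 = 0.9038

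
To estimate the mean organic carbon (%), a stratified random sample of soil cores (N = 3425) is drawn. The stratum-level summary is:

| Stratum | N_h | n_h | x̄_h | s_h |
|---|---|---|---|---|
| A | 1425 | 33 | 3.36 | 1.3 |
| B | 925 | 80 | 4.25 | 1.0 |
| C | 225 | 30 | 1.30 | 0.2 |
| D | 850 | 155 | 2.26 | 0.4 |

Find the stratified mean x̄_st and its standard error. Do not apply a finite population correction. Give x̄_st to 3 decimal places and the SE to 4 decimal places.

x̄_st ≈ 3.192, SE ≈ 0.0992

x̄_st = Σ W_h x̄_h = (1425·3.36 + 925·4.25 + 225·1.30 + 850·2.26)/3425 = 3.19204
V̂(x̄_st) = Σ W_h² s_h²/n_h, with W_h = N_h/N and N = 3425:
  stratum A: (1425/3425)²·1.3²/33 = 0.00886505
  stratum B: (925/3425)²·1.0²/80 = 0.000911743
  stratum C: (225/3425)²·0.2²/30 = 5.75417e-06
  stratum D: (850/3425)²·0.4²/155 = 6.35777e-05
V̂(x̄_st) = 0.00984613
SE(x̄_st) = √0.00984613 = 0.0992277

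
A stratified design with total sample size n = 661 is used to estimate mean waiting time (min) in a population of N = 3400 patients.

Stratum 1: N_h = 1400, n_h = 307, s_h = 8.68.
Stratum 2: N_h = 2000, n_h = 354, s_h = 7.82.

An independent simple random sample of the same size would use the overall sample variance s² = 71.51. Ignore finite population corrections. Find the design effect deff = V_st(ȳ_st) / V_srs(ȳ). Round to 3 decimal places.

deff ≈ 0.937

V̂(ȳ_st) = Σ W_h² s_h²/n_h, with W_h = N_h/N and N = 3400:
  stratum 1: (1400/3400)²·8.68²/307 = 0.0416102
  stratum 2: (2000/3400)²·7.82²/354 = 0.059774
V_st = 0.101384
V_srs = s²/n = 71.51/661 = 0.108185
deff = V_st / V_srs = 0.101384/0.108185 = 0.9371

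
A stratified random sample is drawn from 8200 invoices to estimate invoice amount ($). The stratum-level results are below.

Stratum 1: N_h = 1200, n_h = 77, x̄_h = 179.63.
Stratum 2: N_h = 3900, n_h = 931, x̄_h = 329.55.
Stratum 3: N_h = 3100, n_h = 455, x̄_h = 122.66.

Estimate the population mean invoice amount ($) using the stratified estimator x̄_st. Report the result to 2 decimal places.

N = Σ N_h = 8200. Stratum weights W_h = N_h/N.
x̄_st = (1200·179.63 + 3900·329.55 + 3100·122.66) / 8200 = 229.3960

x̄_st ≈ 229.40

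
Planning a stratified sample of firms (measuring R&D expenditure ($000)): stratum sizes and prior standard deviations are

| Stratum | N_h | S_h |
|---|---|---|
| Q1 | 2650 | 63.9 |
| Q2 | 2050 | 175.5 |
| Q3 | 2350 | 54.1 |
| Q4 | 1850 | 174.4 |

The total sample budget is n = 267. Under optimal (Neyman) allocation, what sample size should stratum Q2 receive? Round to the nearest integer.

Neyman allocation: n_h = n · N_h S_h / Σ N_i S_i, with n = 267.
  stratum Q1: N_h·S_h = 2650·63.9 = 169335.00
  stratum Q2: N_h·S_h = 2050·175.5 = 359775.00
  stratum Q3: N_h·S_h = 2350·54.1 = 127135.00
  stratum Q4: N_h·S_h = 1850·174.4 = 322640.00
Σ N_h S_h = 978885.00
n for stratum Q2 = 267·359775.00/978885.00 = 98.132 → 98

98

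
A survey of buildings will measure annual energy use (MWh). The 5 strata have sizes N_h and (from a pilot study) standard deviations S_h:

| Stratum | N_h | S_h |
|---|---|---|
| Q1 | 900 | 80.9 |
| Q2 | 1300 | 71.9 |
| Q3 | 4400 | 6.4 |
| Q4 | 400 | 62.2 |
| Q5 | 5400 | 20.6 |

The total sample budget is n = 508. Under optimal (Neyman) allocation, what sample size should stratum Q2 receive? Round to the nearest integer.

144

Neyman allocation: n_h = n · N_h S_h / Σ N_i S_i, with n = 508.
  stratum Q1: N_h·S_h = 900·80.9 = 72810.00
  stratum Q2: N_h·S_h = 1300·71.9 = 93470.00
  stratum Q3: N_h·S_h = 4400·6.4 = 28160.00
  stratum Q4: N_h·S_h = 400·62.2 = 24880.00
  stratum Q5: N_h·S_h = 5400·20.6 = 111240.00
Σ N_h S_h = 330560.00
n for stratum Q2 = 508·93470.00/330560.00 = 143.643 → 144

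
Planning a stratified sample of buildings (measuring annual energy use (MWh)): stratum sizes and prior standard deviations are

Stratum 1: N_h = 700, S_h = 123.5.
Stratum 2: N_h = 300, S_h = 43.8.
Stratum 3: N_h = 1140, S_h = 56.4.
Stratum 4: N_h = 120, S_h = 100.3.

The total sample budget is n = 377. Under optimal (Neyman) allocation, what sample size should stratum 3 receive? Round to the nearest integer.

Neyman allocation: n_h = n · N_h S_h / Σ N_i S_i, with n = 377.
  stratum 1: N_h·S_h = 700·123.5 = 86450.00
  stratum 2: N_h·S_h = 300·43.8 = 13140.00
  stratum 3: N_h·S_h = 1140·56.4 = 64296.00
  stratum 4: N_h·S_h = 120·100.3 = 12036.00
Σ N_h S_h = 175922.00
n for stratum 3 = 377·64296.00/175922.00 = 137.786 → 138

138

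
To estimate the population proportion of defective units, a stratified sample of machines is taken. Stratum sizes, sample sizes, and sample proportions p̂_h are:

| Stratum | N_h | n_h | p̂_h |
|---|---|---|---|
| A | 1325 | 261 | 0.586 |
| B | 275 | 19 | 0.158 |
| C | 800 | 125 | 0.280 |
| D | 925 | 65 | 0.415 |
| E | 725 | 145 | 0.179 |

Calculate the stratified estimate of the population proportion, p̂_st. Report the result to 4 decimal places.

p̂_st ≈ 0.3846

N = 4050; stratum weights W_h = N_h/N.
p̂_st = Σ W_h p̂_h = (1325·0.586 + 275·0.158 + 800·0.280 + 925·0.415 + 725·0.179)/4050 = 0.38458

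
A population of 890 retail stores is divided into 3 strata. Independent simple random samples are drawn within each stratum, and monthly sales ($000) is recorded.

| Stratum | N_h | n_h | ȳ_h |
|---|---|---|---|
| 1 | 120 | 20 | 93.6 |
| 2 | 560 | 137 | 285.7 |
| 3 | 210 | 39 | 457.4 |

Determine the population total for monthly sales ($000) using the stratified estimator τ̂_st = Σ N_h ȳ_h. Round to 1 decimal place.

τ̂_st = Σ N_h ȳ_h = 120·93.6 + 560·285.7 + 210·457.4 = 267278.0

τ̂_st ≈ 267278.0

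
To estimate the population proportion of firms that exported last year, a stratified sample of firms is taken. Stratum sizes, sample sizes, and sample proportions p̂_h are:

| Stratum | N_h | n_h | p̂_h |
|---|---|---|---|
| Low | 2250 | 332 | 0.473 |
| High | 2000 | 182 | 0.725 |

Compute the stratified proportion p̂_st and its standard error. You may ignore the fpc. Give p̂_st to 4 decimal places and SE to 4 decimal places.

p̂_st ≈ 0.5916, SE ≈ 0.0213

N = 4250; stratum weights W_h = N_h/N.
p̂_st = Σ W_h p̂_h = (2250·0.473 + 2000·0.725)/4250 = 0.59159
V̂(p̂_st) = Σ W_h² p̂_h(1−p̂_h)/(n_h−1):
  stratum Low: (2250/4250)²·0.473·0.527/331 = 0.000211072
  stratum High: (2000/4250)²·0.725·0.275/181 = 0.000243935
V̂(p̂_st) = 0.000455007; SE = √V̂ = 0.0213309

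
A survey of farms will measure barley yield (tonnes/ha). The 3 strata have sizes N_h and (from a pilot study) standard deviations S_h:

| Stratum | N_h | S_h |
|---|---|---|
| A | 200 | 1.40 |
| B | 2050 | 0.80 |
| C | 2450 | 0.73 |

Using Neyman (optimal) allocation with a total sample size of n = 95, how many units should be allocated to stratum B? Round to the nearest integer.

42

Neyman allocation: n_h = n · N_h S_h / Σ N_i S_i, with n = 95.
  stratum A: N_h·S_h = 200·1.40 = 280.00
  stratum B: N_h·S_h = 2050·0.80 = 1640.00
  stratum C: N_h·S_h = 2450·0.73 = 1788.50
Σ N_h S_h = 3708.50
n for stratum B = 95·1640.00/3708.50 = 42.012 → 42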